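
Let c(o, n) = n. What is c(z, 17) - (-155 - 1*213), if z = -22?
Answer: 385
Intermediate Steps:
c(z, 17) - (-155 - 1*213) = 17 - (-155 - 1*213) = 17 - (-155 - 213) = 17 - 1*(-368) = 17 + 368 = 385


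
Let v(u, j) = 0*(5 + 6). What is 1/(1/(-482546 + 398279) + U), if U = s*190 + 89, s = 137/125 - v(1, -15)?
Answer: 2106675/626188052 ≈ 0.0033643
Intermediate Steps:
v(u, j) = 0 (v(u, j) = 0*11 = 0)
s = 137/125 (s = 137/125 - 1*0 = 137*(1/125) + 0 = 137/125 + 0 = 137/125 ≈ 1.0960)
U = 7431/25 (U = (137/125)*190 + 89 = 5206/25 + 89 = 7431/25 ≈ 297.24)
1/(1/(-482546 + 398279) + U) = 1/(1/(-482546 + 398279) + 7431/25) = 1/(1/(-84267) + 7431/25) = 1/(-1/84267 + 7431/25) = 1/(626188052/2106675) = 2106675/626188052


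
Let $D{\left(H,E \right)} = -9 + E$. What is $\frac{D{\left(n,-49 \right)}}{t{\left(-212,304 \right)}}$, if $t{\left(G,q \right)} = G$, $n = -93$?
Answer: $\frac{29}{106} \approx 0.27358$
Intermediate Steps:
$\frac{D{\left(n,-49 \right)}}{t{\left(-212,304 \right)}} = \frac{-9 - 49}{-212} = \left(-58\right) \left(- \frac{1}{212}\right) = \frac{29}{106}$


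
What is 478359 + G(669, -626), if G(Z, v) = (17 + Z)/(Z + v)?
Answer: 20570123/43 ≈ 4.7838e+5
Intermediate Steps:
G(Z, v) = (17 + Z)/(Z + v)
478359 + G(669, -626) = 478359 + (17 + 669)/(669 - 626) = 478359 + 686/43 = 20570123/43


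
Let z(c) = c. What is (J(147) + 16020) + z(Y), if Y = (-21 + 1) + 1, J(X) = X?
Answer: 16148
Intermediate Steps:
Y = -19 (Y = -20 + 1 = -19)
(J(147) + 16020) + z(Y) = (147 + 16020) - 19 = 16167 - 19 = 16148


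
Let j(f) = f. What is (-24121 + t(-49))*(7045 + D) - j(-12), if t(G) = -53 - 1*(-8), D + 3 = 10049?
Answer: -413021094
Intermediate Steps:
D = 10046 (D = -3 + 10049 = 10046)
t(G) = -45 (t(G) = -53 + 8 = -45)
(-24121 + t(-49))*(7045 + D) - j(-12) = (-24121 - 45)*(7045 + 10046) - 1*(-12) = -24166*17091 + 12 = -413021106 + 12 = -413021094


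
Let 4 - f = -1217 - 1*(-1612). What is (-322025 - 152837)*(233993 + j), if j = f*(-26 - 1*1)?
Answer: -116127502100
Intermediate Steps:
f = -391 (f = 4 - (-1217 - 1*(-1612)) = 4 - (-1217 + 1612) = 4 - 1*395 = 4 - 395 = -391)
j = 10557 (j = -391*(-26 - 1*1) = -391*(-26 - 1) = -391*(-27) = 10557)
(-322025 - 152837)*(233993 + j) = (-322025 - 152837)*(233993 + 10557) = -474862*244550 = -116127502100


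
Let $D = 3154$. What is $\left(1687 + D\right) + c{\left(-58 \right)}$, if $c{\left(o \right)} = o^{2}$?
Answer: $8205$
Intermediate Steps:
$\left(1687 + D\right) + c{\left(-58 \right)} = \left(1687 + 3154\right) + \left(-58\right)^{2} = 4841 + 3364 = 8205$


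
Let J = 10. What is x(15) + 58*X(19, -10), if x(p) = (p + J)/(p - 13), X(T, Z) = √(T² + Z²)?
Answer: 25/2 + 58*√461 ≈ 1257.8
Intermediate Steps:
x(p) = (10 + p)/(-13 + p) (x(p) = (p + 10)/(p - 13) = (10 + p)/(-13 + p))
x(15) + 58*X(19, -10) = (10 + 15)/(-13 + 15) + 58*√(19² + (-10)²) = 25/2 + 58*√(361 + 100) = (½)*25 + 58*√461 = 25/2 + 58*√461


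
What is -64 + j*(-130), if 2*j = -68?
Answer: 4356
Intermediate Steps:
j = -34 (j = (1/2)*(-68) = -34)
-64 + j*(-130) = -64 - 34*(-130) = -64 + 4420 = 4356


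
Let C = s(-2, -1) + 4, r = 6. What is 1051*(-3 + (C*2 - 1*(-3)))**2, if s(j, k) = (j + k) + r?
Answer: 205996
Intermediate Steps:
s(j, k) = 6 + j + k (s(j, k) = (j + k) + 6 = 6 + j + k)
C = 7 (C = (6 - 2 - 1) + 4 = 3 + 4 = 7)
1051*(-3 + (C*2 - 1*(-3)))**2 = 1051*(-3 + (7*2 - 1*(-3)))**2 = 1051*(-3 + (14 + 3))**2 = 1051*(-3 + 17)**2 = 1051*14**2 = 1051*196 = 205996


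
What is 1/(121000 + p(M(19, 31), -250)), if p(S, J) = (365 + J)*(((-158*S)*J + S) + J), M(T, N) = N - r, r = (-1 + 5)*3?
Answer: 1/86401935 ≈ 1.1574e-8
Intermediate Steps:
r = 12 (r = 4*3 = 12)
M(T, N) = -12 + N (M(T, N) = N - 1*12 = N - 12 = -12 + N)
p(S, J) = (365 + J)*(J + S - 158*J*S) (p(S, J) = (365 + J)*((-158*J*S + S) + J) = (365 + J)*((S - 158*J*S) + J) = (365 + J)*(J + S - 158*J*S))
1/(121000 + p(M(19, 31), -250)) = 1/(121000 + ((-250)² + 365*(-250) + 365*(-12 + 31) - 57669*(-250)*(-12 + 31) - 158*(-12 + 31)*(-250)²)) = 1/(121000 + (62500 - 91250 + 365*19 - 57669*(-250)*19 - 158*19*62500)) = 1/(121000 + (62500 - 91250 + 6935 + 273927750 - 187625000)) = 1/(121000 + 86280935) = 1/86401935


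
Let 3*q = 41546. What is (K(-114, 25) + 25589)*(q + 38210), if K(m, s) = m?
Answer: 3978583600/3 ≈ 1.3262e+9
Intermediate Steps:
q = 41546/3 (q = (1/3)*41546 = 41546/3 ≈ 13849.)
(K(-114, 25) + 25589)*(q + 38210) = (-114 + 25589)*(41546/3 + 38210) = 25475*(156176/3) = 3978583600/3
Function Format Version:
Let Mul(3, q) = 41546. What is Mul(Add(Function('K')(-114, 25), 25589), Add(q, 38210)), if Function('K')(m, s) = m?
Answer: Rational(3978583600, 3) ≈ 1.3262e+9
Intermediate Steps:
q = Rational(41546, 3) (q = Mul(Rational(1, 3), 41546) = Rational(41546, 3) ≈ 13849.)
Mul(Add(Function('K')(-114, 25), 25589), Add(q, 38210)) = Mul(Add(-114, 25589), Add(Rational(41546, 3), 38210)) = Mul(25475, Rational(156176, 3)) = Rational(3978583600, 3)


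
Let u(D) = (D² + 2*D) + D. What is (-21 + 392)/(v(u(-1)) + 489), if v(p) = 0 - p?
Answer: 371/491 ≈ 0.75560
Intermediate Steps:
u(D) = D² + 3*D
v(p) = -p
(-21 + 392)/(v(u(-1)) + 489) = (-21 + 392)/(-(-1)*(3 - 1) + 489) = 371/(-(-1)*2 + 489) = 371/(-1*(-2) + 489) = 371/(2 + 489) = 371/491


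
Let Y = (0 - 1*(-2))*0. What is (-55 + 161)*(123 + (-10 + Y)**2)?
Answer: 23638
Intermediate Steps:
Y = 0 (Y = (0 + 2)*0 = 2*0 = 0)
(-55 + 161)*(123 + (-10 + Y)**2) = (-55 + 161)*(123 + (-10 + 0)**2) = 106*(123 + (-10)**2) = 106*(123 + 100) = 106*223 = 23638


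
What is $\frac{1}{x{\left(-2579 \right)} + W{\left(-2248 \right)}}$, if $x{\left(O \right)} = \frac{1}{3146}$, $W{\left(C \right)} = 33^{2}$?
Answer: $\frac{3146}{3425995} \approx 0.00091827$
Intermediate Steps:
$W{\left(C \right)} = 1089$
$x{\left(O \right)} = \frac{1}{3146}$
$\frac{1}{x{\left(-2579 \right)} + W{\left(-2248 \right)}} = \frac{1}{\frac{1}{3146} + 1089} = \frac{1}{\frac{3425995}{3146}} = \frac{3146}{3425995}$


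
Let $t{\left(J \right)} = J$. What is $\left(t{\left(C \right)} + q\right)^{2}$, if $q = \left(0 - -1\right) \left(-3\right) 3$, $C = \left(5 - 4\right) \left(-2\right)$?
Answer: $121$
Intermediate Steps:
$C = -2$ ($C = 1 \left(-2\right) = -2$)
$q = -9$ ($q = \left(0 + 1\right) \left(-3\right) 3 = 1 \left(-3\right) 3 = \left(-3\right) 3 = -9$)
$\left(t{\left(C \right)} + q\right)^{2} = \left(-2 - 9\right)^{2} = \left(-11\right)^{2} = 121$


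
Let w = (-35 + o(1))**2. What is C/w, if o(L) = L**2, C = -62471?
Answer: -62471/1156 ≈ -54.041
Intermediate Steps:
w = 1156 (w = (-35 + 1**2)**2 = (-35 + 1)**2 = (-34)**2 = 1156)
C/w = -62471/1156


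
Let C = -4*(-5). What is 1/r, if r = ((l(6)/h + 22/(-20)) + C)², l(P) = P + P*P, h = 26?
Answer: 16900/7112889 ≈ 0.0023760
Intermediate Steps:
l(P) = P + P²
C = 20
r = 7112889/16900 (r = (((6*(1 + 6))/26 + 22/(-20)) + 20)² = (((6*7)*(1/26) + 22*(-1/20)) + 20)² = ((42*(1/26) - 11/10) + 20)² = ((21/13 - 11/10) + 20)² = (67/130 + 20)² = (2667/130)² = 7112889/16900 ≈ 420.88)
1/r = 1/(7112889/16900) = 16900/7112889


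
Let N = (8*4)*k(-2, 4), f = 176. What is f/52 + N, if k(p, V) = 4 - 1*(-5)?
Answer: 3788/13 ≈ 291.38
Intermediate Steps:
k(p, V) = 9 (k(p, V) = 4 + 5 = 9)
N = 288 (N = (8*4)*9 = 32*9 = 288)
f/52 + N = 176/52 + 288 = 176*(1/52) + 288 = 44/13 + 288 = 3788/13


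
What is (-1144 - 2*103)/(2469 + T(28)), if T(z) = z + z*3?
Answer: -1350/2581 ≈ -0.52305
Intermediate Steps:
T(z) = 4*z (T(z) = z + 3*z = 4*z)
(-1144 - 2*103)/(2469 + T(28)) = (-1144 - 2*103)/(2469 + 4*28) = (-1144 - 206)/(2469 + 112) = -1350/2581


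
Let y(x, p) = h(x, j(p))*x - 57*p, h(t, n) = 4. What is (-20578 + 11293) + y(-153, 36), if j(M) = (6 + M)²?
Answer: -11949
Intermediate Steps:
y(x, p) = -57*p + 4*x (y(x, p) = 4*x - 57*p = -57*p + 4*x)
(-20578 + 11293) + y(-153, 36) = (-20578 + 11293) + (-57*36 + 4*(-153)) = -9285 + (-2052 - 612) = -9285 - 2664 = -11949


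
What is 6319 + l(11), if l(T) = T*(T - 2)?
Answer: 6418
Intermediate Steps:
l(T) = T*(-2 + T)
6319 + l(11) = 6319 + 11*(-2 + 11) = 6319 + 11*9 = 6319 + 99 = 6418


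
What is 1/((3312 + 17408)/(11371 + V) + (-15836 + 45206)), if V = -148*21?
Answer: 8263/242705030 ≈ 3.4045e-5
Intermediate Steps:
V = -3108
1/((3312 + 17408)/(11371 + V) + (-15836 + 45206)) = 1/((3312 + 17408)/(11371 - 3108) + (-15836 + 45206)) = 1/(20720/8263 + 29370) = 1/(242705030/8263) = 8263/242705030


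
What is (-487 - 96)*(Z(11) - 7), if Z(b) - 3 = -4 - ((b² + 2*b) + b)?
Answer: 94446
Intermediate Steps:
Z(b) = -1 - b² - 3*b (Z(b) = 3 + (-4 - ((b² + 2*b) + b)) = 3 + (-4 - (b² + 3*b)) = 3 + (-4 + (-b² - 3*b)) = 3 + (-4 - b² - 3*b) = -1 - b² - 3*b)
(-487 - 96)*(Z(11) - 7) = (-487 - 96)*((-1 - 1*11² - 3*11) - 7) = -583*((-1 - 1*121 - 33) - 7) = -583*((-1 - 121 - 33) - 7) = -583*(-155 - 7) = -583*(-162) = 94446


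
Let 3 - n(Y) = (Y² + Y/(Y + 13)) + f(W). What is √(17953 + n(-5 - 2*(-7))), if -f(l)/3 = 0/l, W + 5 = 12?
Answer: √8651302/22 ≈ 133.70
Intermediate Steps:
W = 7 (W = -5 + 12 = 7)
f(l) = 0 (f(l) = -0/l = -3*0 = 0)
n(Y) = 3 - Y² - Y/(13 + Y) (n(Y) = 3 - ((Y² + Y/(Y + 13)) + 0) = 3 - ((Y² + Y/(13 + Y)) + 0) = 3 - (Y² + Y/(13 + Y)) = 3 + (-Y² - Y/(13 + Y)) = 3 - Y² - Y/(13 + Y))
√(17953 + n(-5 - 2*(-7))) = √(17953 + (39 - (-5 - 2*(-7))³ - 13*(-5 - 2*(-7))² + 2*(-5 - 2*(-7)))/(13 + (-5 - 2*(-7)))) = √(17953 + (39 - (-5 + 14)³ - 13*(-5 + 14)² + 2*(-5 + 14))/(13 + (-5 + 14))) = √(17953 + (39 - 1*9³ - 13*9² + 2*9)/(13 + 9)) = √(17953 + (39 - 1*729 - 13*81 + 18)/22) = √(17953 + (39 - 729 - 1053 + 18)/22) = √(17953 + (1/22)*(-1725)) = √(17953 - 1725/22) = √(393241/22) = √8651302/22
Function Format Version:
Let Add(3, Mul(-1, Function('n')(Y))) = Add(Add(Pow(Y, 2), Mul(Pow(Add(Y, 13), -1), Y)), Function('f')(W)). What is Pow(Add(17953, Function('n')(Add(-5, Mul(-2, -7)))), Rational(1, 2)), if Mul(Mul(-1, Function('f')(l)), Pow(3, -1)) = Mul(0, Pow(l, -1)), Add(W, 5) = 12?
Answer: Mul(Rational(1, 22), Pow(8651302, Rational(1, 2))) ≈ 133.70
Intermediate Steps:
W = 7 (W = Add(-5, 12) = 7)
Function('f')(l) = 0 (Function('f')(l) = Mul(-3, Mul(0, Pow(l, -1))) = Mul(-3, 0) = 0)
Function('n')(Y) = Add(3, Mul(-1, Pow(Y, 2)), Mul(-1, Y, Pow(Add(13, Y), -1))) (Function('n')(Y) = Add(3, Mul(-1, Add(Add(Pow(Y, 2), Mul(Pow(Add(Y, 13), -1), Y)), 0))) = Add(3, Mul(-1, Add(Add(Pow(Y, 2), Mul(Pow(Add(13, Y), -1), Y)), 0))) = Add(3, Mul(-1, Add(Add(Pow(Y, 2), Mul(Y, Pow(Add(13, Y), -1))), 0))) = Add(3, Mul(-1, Add(Pow(Y, 2), Mul(Y, Pow(Add(13, Y), -1))))) = Add(3, Add(Mul(-1, Pow(Y, 2)), Mul(-1, Y, Pow(Add(13, Y), -1)))) = Add(3, Mul(-1, Pow(Y, 2)), Mul(-1, Y, Pow(Add(13, Y), -1))))
Pow(Add(17953, Function('n')(Add(-5, Mul(-2, -7)))), Rational(1, 2)) = Pow(Add(17953, Mul(Pow(Add(13, Add(-5, Mul(-2, -7))), -1), Add(39, Mul(-1, Pow(Add(-5, Mul(-2, -7)), 3)), Mul(-13, Pow(Add(-5, Mul(-2, -7)), 2)), Mul(2, Add(-5, Mul(-2, -7)))))), Rational(1, 2)) = Pow(Add(17953, Mul(Pow(Add(13, Add(-5, 14)), -1), Add(39, Mul(-1, Pow(Add(-5, 14), 3)), Mul(-13, Pow(Add(-5, 14), 2)), Mul(2, Add(-5, 14))))), Rational(1, 2)) = Pow(Add(17953, Mul(Pow(Add(13, 9), -1), Add(39, Mul(-1, Pow(9, 3)), Mul(-13, Pow(9, 2)), Mul(2, 9)))), Rational(1, 2)) = Pow(Add(17953, Mul(Pow(22, -1), Add(39, Mul(-1, 729), Mul(-13, 81), 18))), Rational(1, 2)) = Pow(Add(17953, Mul(Rational(1, 22), Add(39, -729, -1053, 18))), Rational(1, 2)) = Pow(Add(17953, Mul(Rational(1, 22), -1725)), Rational(1, 2)) = Pow(Add(17953, Rational(-1725, 22)), Rational(1, 2)) = Pow(Rational(393241, 22), Rational(1, 2)) = Mul(Rational(1, 22), Pow(8651302, Rational(1, 2)))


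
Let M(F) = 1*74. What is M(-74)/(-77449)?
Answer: -74/77449 ≈ -0.00095547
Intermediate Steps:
M(F) = 74
M(-74)/(-77449) = 74/(-77449) = 74*(-1/77449) = -74/77449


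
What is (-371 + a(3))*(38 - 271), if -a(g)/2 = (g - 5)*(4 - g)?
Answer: 85511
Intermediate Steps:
a(g) = -2*(-5 + g)*(4 - g) (a(g) = -2*(g - 5)*(4 - g) = -2*(-5 + g)*(4 - g))
(-371 + a(3))*(38 - 271) = (-371 + (40 - 18*3 + 2*3²))*(38 - 271) = (-371 + (40 - 54 + 2*9))*(-233) = (-371 + (40 - 54 + 18))*(-233) = (-371 + 4)*(-233) = -367*(-233) = 85511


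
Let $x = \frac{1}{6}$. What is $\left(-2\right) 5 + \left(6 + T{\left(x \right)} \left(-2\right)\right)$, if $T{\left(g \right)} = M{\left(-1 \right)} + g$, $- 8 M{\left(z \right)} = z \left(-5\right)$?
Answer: $- \frac{37}{12} \approx -3.0833$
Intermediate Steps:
$M{\left(z \right)} = \frac{5 z}{8}$ ($M{\left(z \right)} = - \frac{z \left(-5\right)}{8} = - \frac{\left(-5\right) z}{8} = \frac{5 z}{8}$)
$x = \frac{1}{6} \approx 0.16667$
$T{\left(g \right)} = - \frac{5}{8} + g$ ($T{\left(g \right)} = \frac{5}{8} \left(-1\right) + g = - \frac{5}{8} + g$)
$\left(-2\right) 5 + \left(6 + T{\left(x \right)} \left(-2\right)\right) = \left(-2\right) 5 + \left(6 + \left(- \frac{5}{8} + \frac{1}{6}\right) \left(-2\right)\right) = -10 + \left(6 - - \frac{11}{12}\right) = -10 + \left(6 + \frac{11}{12}\right) = -10 + \frac{83}{12} = - \frac{37}{12}$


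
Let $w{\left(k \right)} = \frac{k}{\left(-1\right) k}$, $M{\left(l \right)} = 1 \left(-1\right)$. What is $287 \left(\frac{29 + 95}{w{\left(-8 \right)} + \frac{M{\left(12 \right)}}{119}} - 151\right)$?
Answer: $- \frac{2358853}{30} \approx -78628.0$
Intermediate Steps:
$M{\left(l \right)} = -1$
$w{\left(k \right)} = -1$ ($w{\left(k \right)} = k \left(- \frac{1}{k}\right) = -1$)
$287 \left(\frac{29 + 95}{w{\left(-8 \right)} + \frac{M{\left(12 \right)}}{119}} - 151\right) = 287 \left(\frac{29 + 95}{-1 - \frac{1}{119}} - 151\right) = 287 \left(\frac{124}{-1 - \frac{1}{119}} - 151\right) = 287 \left(\frac{124}{- \frac{120}{119}} - 151\right) = 287 \left(124 \left(- \frac{119}{120}\right) - 151\right) = 287 \left(- \frac{3689}{30} - 151\right) = 287 \left(- \frac{8219}{30}\right) = - \frac{2358853}{30}$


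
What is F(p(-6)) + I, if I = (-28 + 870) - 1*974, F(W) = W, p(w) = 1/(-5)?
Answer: -661/5 ≈ -132.20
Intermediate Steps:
p(w) = -⅕ (p(w) = 1*(-⅕) = -⅕)
I = -132 (I = 842 - 974 = -132)
F(p(-6)) + I = -⅕ - 132 = -661/5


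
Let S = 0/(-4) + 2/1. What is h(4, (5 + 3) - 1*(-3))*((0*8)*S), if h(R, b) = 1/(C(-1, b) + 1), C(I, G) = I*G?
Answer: 0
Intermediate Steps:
C(I, G) = G*I
S = 2 (S = 0*(-¼) + 2*1 = 0 + 2 = 2)
h(R, b) = 1/(1 - b) (h(R, b) = 1/(b*(-1) + 1) = 1/(-b + 1) = 1/(1 - b))
h(4, (5 + 3) - 1*(-3))*((0*8)*S) = ((0*8)*2)/(1 - ((5 + 3) - 1*(-3))) = (0*2)/(1 - (8 + 3)) = 0/(1 - 1*11) = 0/(1 - 11) = 0/(-10) = -⅒*0 = 0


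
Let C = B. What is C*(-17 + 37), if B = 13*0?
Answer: 0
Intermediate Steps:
B = 0
C = 0
C*(-17 + 37) = 0*(-17 + 37) = 0*20 = 0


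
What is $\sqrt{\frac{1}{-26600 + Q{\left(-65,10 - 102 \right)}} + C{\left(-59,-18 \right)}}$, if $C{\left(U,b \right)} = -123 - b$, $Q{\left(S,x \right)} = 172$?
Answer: $\frac{i \sqrt{18334035187}}{13214} \approx 10.247 i$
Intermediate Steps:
$\sqrt{\frac{1}{-26600 + Q{\left(-65,10 - 102 \right)}} + C{\left(-59,-18 \right)}} = \sqrt{\frac{1}{-26600 + 172} - 105} = \sqrt{\frac{1}{-26428} + \left(-123 + 18\right)} = \sqrt{- \frac{1}{26428} - 105} = \sqrt{- \frac{2774941}{26428}} = \frac{i \sqrt{18334035187}}{13214}$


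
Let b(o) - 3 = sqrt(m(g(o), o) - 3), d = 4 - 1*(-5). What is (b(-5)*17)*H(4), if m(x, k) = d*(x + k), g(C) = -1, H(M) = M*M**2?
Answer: 3264 + 1088*I*sqrt(57) ≈ 3264.0 + 8214.2*I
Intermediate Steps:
d = 9 (d = 4 + 5 = 9)
H(M) = M**3
m(x, k) = 9*k + 9*x (m(x, k) = 9*(x + k) = 9*(k + x) = 9*k + 9*x)
b(o) = 3 + sqrt(-12 + 9*o) (b(o) = 3 + sqrt((9*o + 9*(-1)) - 3) = 3 + sqrt((9*o - 9) - 3) = 3 + sqrt((-9 + 9*o) - 3) = 3 + sqrt(-12 + 9*o))
(b(-5)*17)*H(4) = ((3 + sqrt(-12 + 9*(-5)))*17)*4**3 = ((3 + sqrt(-12 - 45))*17)*64 = ((3 + sqrt(-57))*17)*64 = ((3 + I*sqrt(57))*17)*64 = (51 + 17*I*sqrt(57))*64 = 3264 + 1088*I*sqrt(57)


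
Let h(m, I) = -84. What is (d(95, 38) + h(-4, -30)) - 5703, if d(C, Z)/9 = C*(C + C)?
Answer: 156663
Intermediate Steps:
d(C, Z) = 18*C**2 (d(C, Z) = 9*(C*(C + C)) = 9*(C*(2*C)) = 9*(2*C**2) = 18*C**2)
(d(95, 38) + h(-4, -30)) - 5703 = (18*95**2 - 84) - 5703 = (18*9025 - 84) - 5703 = (162450 - 84) - 5703 = 162366 - 5703 = 156663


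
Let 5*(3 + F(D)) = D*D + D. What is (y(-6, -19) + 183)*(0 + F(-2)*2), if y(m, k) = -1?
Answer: -4732/5 ≈ -946.40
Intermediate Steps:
F(D) = -3 + D/5 + D²/5 (F(D) = -3 + (D*D + D)/5 = -3 + (D² + D)/5 = -3 + (D + D²)/5 = -3 + (D/5 + D²/5) = -3 + D/5 + D²/5)
(y(-6, -19) + 183)*(0 + F(-2)*2) = (-1 + 183)*(0 + (-3 + (⅕)*(-2) + (⅕)*(-2)²)*2) = 182*(0 + (-3 - ⅖ + (⅕)*4)*2) = 182*(0 + (-3 - ⅖ + ⅘)*2) = 182*(0 - 13/5*2) = 182*(0 - 26/5) = 182*(-26/5) = -4732/5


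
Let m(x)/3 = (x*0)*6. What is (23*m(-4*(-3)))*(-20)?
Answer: 0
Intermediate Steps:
m(x) = 0 (m(x) = 3*((x*0)*6) = 3*(0*6) = 3*0 = 0)
(23*m(-4*(-3)))*(-20) = (23*0)*(-20) = 0*(-20) = 0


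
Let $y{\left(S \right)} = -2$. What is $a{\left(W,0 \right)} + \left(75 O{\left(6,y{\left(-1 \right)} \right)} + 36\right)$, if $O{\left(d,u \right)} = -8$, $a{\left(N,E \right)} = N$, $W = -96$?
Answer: $-660$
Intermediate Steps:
$a{\left(W,0 \right)} + \left(75 O{\left(6,y{\left(-1 \right)} \right)} + 36\right) = -96 + \left(75 \left(-8\right) + 36\right) = -96 + \left(-600 + 36\right) = -96 - 564 = -660$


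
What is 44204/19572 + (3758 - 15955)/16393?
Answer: 121479122/80210949 ≈ 1.5145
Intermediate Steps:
44204/19572 + (3758 - 15955)/16393 = 44204*(1/19572) - 12197*1/16393 = 11051/4893 - 12197/16393 = 121479122/80210949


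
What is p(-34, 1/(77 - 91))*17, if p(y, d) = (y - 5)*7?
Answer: -4641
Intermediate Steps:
p(y, d) = -35 + 7*y (p(y, d) = (-5 + y)*7 = -35 + 7*y)
p(-34, 1/(77 - 91))*17 = (-35 + 7*(-34))*17 = (-35 - 238)*17 = -273*17 = -4641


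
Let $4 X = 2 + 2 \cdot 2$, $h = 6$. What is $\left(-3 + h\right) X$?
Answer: $\frac{9}{2} \approx 4.5$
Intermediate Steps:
$X = \frac{3}{2}$ ($X = \frac{2 + 2 \cdot 2}{4} = \frac{2 + 4}{4} = \frac{1}{4} \cdot 6 = \frac{3}{2} \approx 1.5$)
$\left(-3 + h\right) X = \left(-3 + 6\right) \frac{3}{2} = 3 \cdot \frac{3}{2} = \frac{9}{2}$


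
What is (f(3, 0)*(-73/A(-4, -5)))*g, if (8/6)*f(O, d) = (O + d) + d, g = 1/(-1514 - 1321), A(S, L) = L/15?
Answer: -73/420 ≈ -0.17381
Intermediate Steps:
A(S, L) = L/15 (A(S, L) = L*(1/15) = L/15)
g = -1/2835 (g = 1/(-2835) = -1/2835 ≈ -0.00035273)
f(O, d) = 3*d/2 + 3*O/4 (f(O, d) = 3*((O + d) + d)/4 = 3*(O + 2*d)/4 = 3*d/2 + 3*O/4)
(f(3, 0)*(-73/A(-4, -5)))*g = (((3/2)*0 + (3/4)*3)*(-73/((1/15)*(-5))))*(-1/2835) = ((0 + 9/4)*(-73/(-1/3)))*(-1/2835) = (9*(-73*(-3))/4)*(-1/2835) = ((9/4)*219)*(-1/2835) = (1971/4)*(-1/2835) = -73/420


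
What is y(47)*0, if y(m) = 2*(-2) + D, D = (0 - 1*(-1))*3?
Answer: 0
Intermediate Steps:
D = 3 (D = (0 + 1)*3 = 1*3 = 3)
y(m) = -1 (y(m) = 2*(-2) + 3 = -4 + 3 = -1)
y(47)*0 = -1*0 = 0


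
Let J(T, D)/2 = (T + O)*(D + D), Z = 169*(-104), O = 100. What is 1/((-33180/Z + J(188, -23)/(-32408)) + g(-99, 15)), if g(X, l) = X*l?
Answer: -17800094/26384983617 ≈ -0.00067463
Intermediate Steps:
Z = -17576
J(T, D) = 4*D*(100 + T) (J(T, D) = 2*((T + 100)*(D + D)) = 2*((100 + T)*(2*D)) = 2*(2*D*(100 + T)) = 4*D*(100 + T))
1/((-33180/Z + J(188, -23)/(-32408)) + g(-99, 15)) = 1/((-33180/(-17576) + (4*(-23)*(100 + 188))/(-32408)) - 99*15) = 1/((-33180*(-1/17576) + (4*(-23)*288)*(-1/32408)) - 1485) = 1/((8295/4394 - 26496*(-1/32408)) - 1485) = 1/((8295/4394 + 3312/4051) - 1485) = 1/(48155973/17800094 - 1485) = 1/(-26384983617/17800094) = -17800094/26384983617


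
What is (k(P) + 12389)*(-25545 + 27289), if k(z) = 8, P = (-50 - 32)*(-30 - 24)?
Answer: 21620368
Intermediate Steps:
P = 4428 (P = -82*(-54) = 4428)
(k(P) + 12389)*(-25545 + 27289) = (8 + 12389)*(-25545 + 27289) = 12397*1744 = 21620368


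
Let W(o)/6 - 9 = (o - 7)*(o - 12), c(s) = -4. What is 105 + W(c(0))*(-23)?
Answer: -25425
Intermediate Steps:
W(o) = 54 + 6*(-12 + o)*(-7 + o) (W(o) = 54 + 6*((o - 7)*(o - 12)) = 54 + 6*((-7 + o)*(-12 + o)) = 54 + 6*((-12 + o)*(-7 + o)) = 54 + 6*(-12 + o)*(-7 + o))
105 + W(c(0))*(-23) = 105 + (558 - 114*(-4) + 6*(-4)²)*(-23) = 105 + (558 + 456 + 6*16)*(-23) = 105 + (558 + 456 + 96)*(-23) = 105 + 1110*(-23) = 105 - 25530 = -25425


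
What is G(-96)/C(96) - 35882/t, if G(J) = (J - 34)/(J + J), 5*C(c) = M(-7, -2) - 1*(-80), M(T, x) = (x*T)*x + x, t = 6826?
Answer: -3400303/655296 ≈ -5.1890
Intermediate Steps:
M(T, x) = x + T*x**2 (M(T, x) = (T*x)*x + x = T*x**2 + x = x + T*x**2)
C(c) = 10 (C(c) = (-2*(1 - 7*(-2)) - 1*(-80))/5 = (-2*(1 + 14) + 80)/5 = (-2*15 + 80)/5 = (-30 + 80)/5 = (1/5)*50 = 10)
G(J) = (-34 + J)/(2*J) (G(J) = (-34 + J)/((2*J)) = (-34 + J)*(1/(2*J)) = (-34 + J)/(2*J))
G(-96)/C(96) - 35882/t = ((1/2)*(-34 - 96)/(-96))/10 - 35882/6826 = ((1/2)*(-1/96)*(-130))*(1/10) - 35882*1/6826 = (65/96)*(1/10) - 17941/3413 = 13/192 - 17941/3413 = -3400303/655296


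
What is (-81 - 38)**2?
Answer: 14161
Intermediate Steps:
(-81 - 38)**2 = (-119)**2 = 14161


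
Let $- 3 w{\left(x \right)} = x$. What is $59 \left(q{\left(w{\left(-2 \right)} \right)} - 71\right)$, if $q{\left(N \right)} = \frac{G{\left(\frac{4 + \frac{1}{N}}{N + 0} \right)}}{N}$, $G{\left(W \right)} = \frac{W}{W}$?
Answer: $- \frac{8201}{2} \approx -4100.5$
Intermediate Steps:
$w{\left(x \right)} = - \frac{x}{3}$
$G{\left(W \right)} = 1$
$q{\left(N \right)} = \frac{1}{N}$ ($q{\left(N \right)} = 1 \frac{1}{N} = \frac{1}{N}$)
$59 \left(q{\left(w{\left(-2 \right)} \right)} - 71\right) = 59 \left(\frac{1}{\left(- \frac{1}{3}\right) \left(-2\right)} - 71\right) = 59 \left(\frac{1}{\frac{2}{3}} - 71\right) = 59 \left(\frac{3}{2} - 71\right) = 59 \left(- \frac{139}{2}\right) = - \frac{8201}{2}$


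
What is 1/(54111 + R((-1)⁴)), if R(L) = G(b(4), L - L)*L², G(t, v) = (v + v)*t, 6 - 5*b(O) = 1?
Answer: 1/54111 ≈ 1.8481e-5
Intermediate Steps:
b(O) = 1 (b(O) = 6/5 - ⅕*1 = 6/5 - ⅕ = 1)
G(t, v) = 2*t*v (G(t, v) = (2*v)*t = 2*t*v)
R(L) = 0 (R(L) = (2*1*(L - L))*L² = (2*1*0)*L² = 0*L² = 0)
1/(54111 + R((-1)⁴)) = 1/(54111 + 0) = 1/54111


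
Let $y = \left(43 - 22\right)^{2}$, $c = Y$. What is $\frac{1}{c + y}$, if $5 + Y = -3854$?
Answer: $- \frac{1}{3418} \approx -0.00029257$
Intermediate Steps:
$Y = -3859$ ($Y = -5 - 3854 = -3859$)
$c = -3859$
$y = 441$ ($y = 21^{2} = 441$)
$\frac{1}{c + y} = \frac{1}{-3859 + 441} = \frac{1}{-3418} = - \frac{1}{3418}$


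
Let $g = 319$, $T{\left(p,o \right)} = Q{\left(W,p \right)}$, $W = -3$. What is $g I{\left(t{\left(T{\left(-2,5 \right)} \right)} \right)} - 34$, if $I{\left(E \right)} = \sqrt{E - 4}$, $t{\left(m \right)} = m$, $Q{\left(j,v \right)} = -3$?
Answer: $-34 + 319 i \sqrt{7} \approx -34.0 + 844.0 i$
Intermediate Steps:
$T{\left(p,o \right)} = -3$
$I{\left(E \right)} = \sqrt{-4 + E}$
$g I{\left(t{\left(T{\left(-2,5 \right)} \right)} \right)} - 34 = 319 \sqrt{-4 - 3} - 34 = 319 \sqrt{-7} - 34 = 319 i \sqrt{7} - 34 = -34 + 319 i \sqrt{7}$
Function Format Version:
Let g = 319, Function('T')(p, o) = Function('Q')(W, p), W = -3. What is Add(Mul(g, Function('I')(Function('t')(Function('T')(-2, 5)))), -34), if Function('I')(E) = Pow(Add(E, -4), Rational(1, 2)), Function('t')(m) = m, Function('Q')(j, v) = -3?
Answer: Add(-34, Mul(319, I, Pow(7, Rational(1, 2)))) ≈ Add(-34.000, Mul(844.00, I))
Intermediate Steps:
Function('T')(p, o) = -3
Function('I')(E) = Pow(Add(-4, E), Rational(1, 2))
Add(Mul(g, Function('I')(Function('t')(Function('T')(-2, 5)))), -34) = Add(Mul(319, Pow(Add(-4, -3), Rational(1, 2))), -34) = Add(Mul(319, Pow(-7, Rational(1, 2))), -34) = Add(Mul(319, Mul(I, Pow(7, Rational(1, 2)))), -34) = Add(Mul(319, I, Pow(7, Rational(1, 2))), -34) = Add(-34, Mul(319, I, Pow(7, Rational(1, 2))))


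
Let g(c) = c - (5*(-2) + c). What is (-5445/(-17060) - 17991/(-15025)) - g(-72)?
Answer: -434905483/51265300 ≈ -8.4834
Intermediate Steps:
g(c) = 10 (g(c) = c - (-10 + c) = c + (10 - c) = 10)
(-5445/(-17060) - 17991/(-15025)) - g(-72) = (-5445/(-17060) - 17991/(-15025)) - 1*10 = (-5445*(-1/17060) - 17991*(-1/15025)) - 10 = (1089/3412 + 17991/15025) - 10 = 77747517/51265300 - 10 = -434905483/51265300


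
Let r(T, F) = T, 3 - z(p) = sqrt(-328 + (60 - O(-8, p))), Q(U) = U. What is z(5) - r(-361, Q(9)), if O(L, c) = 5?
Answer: 364 - I*sqrt(273) ≈ 364.0 - 16.523*I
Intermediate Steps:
z(p) = 3 - I*sqrt(273) (z(p) = 3 - sqrt(-328 + (60 - 1*5)) = 3 - sqrt(-328 + (60 - 5)) = 3 - sqrt(-328 + 55) = 3 - sqrt(-273) = 3 - I*sqrt(273))
z(5) - r(-361, Q(9)) = (3 - I*sqrt(273)) - 1*(-361) = (3 - I*sqrt(273)) + 361 = 364 - I*sqrt(273)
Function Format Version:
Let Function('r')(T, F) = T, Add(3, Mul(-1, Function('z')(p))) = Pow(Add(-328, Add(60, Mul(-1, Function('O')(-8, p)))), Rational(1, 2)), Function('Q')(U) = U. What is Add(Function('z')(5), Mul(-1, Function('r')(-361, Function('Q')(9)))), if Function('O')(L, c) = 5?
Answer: Add(364, Mul(-1, I, Pow(273, Rational(1, 2)))) ≈ Add(364.00, Mul(-16.523, I))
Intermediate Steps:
Function('z')(p) = Add(3, Mul(-1, I, Pow(273, Rational(1, 2)))) (Function('z')(p) = Add(3, Mul(-1, Pow(Add(-328, Add(60, Mul(-1, 5))), Rational(1, 2)))) = Add(3, Mul(-1, Pow(Add(-328, Add(60, -5)), Rational(1, 2)))) = Add(3, Mul(-1, Pow(Add(-328, 55), Rational(1, 2)))) = Add(3, Mul(-1, Pow(-273, Rational(1, 2)))) = Add(3, Mul(-1, Mul(I, Pow(273, Rational(1, 2))))) = Add(3, Mul(-1, I, Pow(273, Rational(1, 2)))))
Add(Function('z')(5), Mul(-1, Function('r')(-361, Function('Q')(9)))) = Add(Add(3, Mul(-1, I, Pow(273, Rational(1, 2)))), Mul(-1, -361)) = Add(Add(3, Mul(-1, I, Pow(273, Rational(1, 2)))), 361) = Add(364, Mul(-1, I, Pow(273, Rational(1, 2))))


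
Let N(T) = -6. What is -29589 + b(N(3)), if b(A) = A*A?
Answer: -29553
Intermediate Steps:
b(A) = A²
-29589 + b(N(3)) = -29589 + (-6)² = -29589 + 36 = -29553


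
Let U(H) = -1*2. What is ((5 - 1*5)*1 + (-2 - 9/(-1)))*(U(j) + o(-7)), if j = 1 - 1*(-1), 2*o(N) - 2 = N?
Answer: -63/2 ≈ -31.500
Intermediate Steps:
o(N) = 1 + N/2
j = 2 (j = 1 + 1 = 2)
U(H) = -2
((5 - 1*5)*1 + (-2 - 9/(-1)))*(U(j) + o(-7)) = ((5 - 1*5)*1 + (-2 - 9/(-1)))*(-2 + (1 + (½)*(-7))) = ((5 - 5)*1 + (-2 - 9*(-1)))*(-2 + (1 - 7/2)) = (0*1 + (-2 - 3*(-3)))*(-2 - 5/2) = (0 + (-2 + 9))*(-9/2) = (0 + 7)*(-9/2) = 7*(-9/2) = -63/2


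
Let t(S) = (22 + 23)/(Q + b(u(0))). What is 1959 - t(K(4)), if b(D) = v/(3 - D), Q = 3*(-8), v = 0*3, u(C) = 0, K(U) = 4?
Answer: 15687/8 ≈ 1960.9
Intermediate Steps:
v = 0
Q = -24
b(D) = 0 (b(D) = 0/(3 - D) = 0)
t(S) = -15/8 (t(S) = (22 + 23)/(-24 + 0) = 45/(-24) = 45*(-1/24) = -15/8)
1959 - t(K(4)) = 1959 - 1*(-15/8) = 1959 + 15/8 = 15687/8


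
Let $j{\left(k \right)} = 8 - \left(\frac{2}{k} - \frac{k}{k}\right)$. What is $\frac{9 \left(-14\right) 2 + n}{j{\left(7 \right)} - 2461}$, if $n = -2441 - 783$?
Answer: $\frac{12166}{8583} \approx 1.4175$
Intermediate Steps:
$j{\left(k \right)} = 9 - \frac{2}{k}$ ($j{\left(k \right)} = 8 + \left(1 - \frac{2}{k}\right) = 9 - \frac{2}{k}$)
$n = -3224$ ($n = -2441 - 783 = -3224$)
$\frac{9 \left(-14\right) 2 + n}{j{\left(7 \right)} - 2461} = \frac{9 \left(-14\right) 2 - 3224}{\left(9 - \frac{2}{7}\right) - 2461} = \frac{\left(-126\right) 2 - 3224}{\left(9 - \frac{2}{7}\right) - 2461} = \frac{-252 - 3224}{\left(9 - \frac{2}{7}\right) - 2461} = - \frac{3476}{\frac{61}{7} - 2461} = - \frac{3476}{- \frac{17166}{7}} = \left(-3476\right) \left(- \frac{7}{17166}\right) = \frac{12166}{8583}$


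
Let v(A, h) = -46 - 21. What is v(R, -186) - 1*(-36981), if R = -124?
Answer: 36914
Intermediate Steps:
v(A, h) = -67
v(R, -186) - 1*(-36981) = -67 - 1*(-36981) = -67 + 36981 = 36914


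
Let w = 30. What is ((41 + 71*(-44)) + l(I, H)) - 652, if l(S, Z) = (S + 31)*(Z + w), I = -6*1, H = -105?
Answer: -5610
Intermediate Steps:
I = -6
l(S, Z) = (30 + Z)*(31 + S) (l(S, Z) = (S + 31)*(Z + 30) = (31 + S)*(30 + Z) = (30 + Z)*(31 + S))
((41 + 71*(-44)) + l(I, H)) - 652 = ((41 + 71*(-44)) + (930 + 30*(-6) + 31*(-105) - 6*(-105))) - 652 = ((41 - 3124) + (930 - 180 - 3255 + 630)) - 652 = (-3083 - 1875) - 652 = -4958 - 652 = -5610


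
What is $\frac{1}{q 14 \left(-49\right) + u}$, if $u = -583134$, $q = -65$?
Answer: $- \frac{1}{538544} \approx -1.8569 \cdot 10^{-6}$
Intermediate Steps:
$\frac{1}{q 14 \left(-49\right) + u} = \frac{1}{\left(-65\right) 14 \left(-49\right) - 583134} = \frac{1}{\left(-910\right) \left(-49\right) - 583134} = \frac{1}{44590 - 583134} = \frac{1}{-538544} = - \frac{1}{538544}$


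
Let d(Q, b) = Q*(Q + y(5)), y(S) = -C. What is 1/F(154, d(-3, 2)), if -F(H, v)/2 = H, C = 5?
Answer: -1/308 ≈ -0.0032468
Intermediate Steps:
y(S) = -5 (y(S) = -1*5 = -5)
d(Q, b) = Q*(-5 + Q) (d(Q, b) = Q*(Q - 5) = Q*(-5 + Q))
F(H, v) = -2*H
1/F(154, d(-3, 2)) = 1/(-2*154) = 1/(-308) = -1/308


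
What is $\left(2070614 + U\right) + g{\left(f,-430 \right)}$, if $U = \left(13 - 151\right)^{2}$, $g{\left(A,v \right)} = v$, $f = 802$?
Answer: $2089228$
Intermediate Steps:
$U = 19044$ ($U = \left(-138\right)^{2} = 19044$)
$\left(2070614 + U\right) + g{\left(f,-430 \right)} = \left(2070614 + 19044\right) - 430 = 2089658 - 430 = 2089228$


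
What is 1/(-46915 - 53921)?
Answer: -1/100836 ≈ -9.9171e-6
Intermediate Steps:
1/(-46915 - 53921) = 1/(-100836) = -1/100836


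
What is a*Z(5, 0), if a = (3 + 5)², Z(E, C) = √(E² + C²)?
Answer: 320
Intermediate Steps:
Z(E, C) = √(C² + E²)
a = 64 (a = 8² = 64)
a*Z(5, 0) = 64*√(0² + 5²) = 64*√(0 + 25) = 64*√25 = 64*5 = 320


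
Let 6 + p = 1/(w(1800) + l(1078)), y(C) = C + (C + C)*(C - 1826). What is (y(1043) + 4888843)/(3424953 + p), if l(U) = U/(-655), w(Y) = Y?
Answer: 3835959533256/4034320420789 ≈ 0.95083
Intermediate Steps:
l(U) = -U/655 (l(U) = U*(-1/655) = -U/655)
y(C) = C + 2*C*(-1826 + C) (y(C) = C + (2*C)*(-1826 + C) = C + 2*C*(-1826 + C))
p = -7066877/1177922 (p = -6 + 1/(1800 - 1/655*1078) = -6 + 1/(1800 - 1078/655) = -6 + 1/(1177922/655) = -6 + 655/1177922 = -7066877/1177922 ≈ -5.9994)
(y(1043) + 4888843)/(3424953 + p) = (1043*(-3651 + 2*1043) + 4888843)/(3424953 - 7066877/1177922) = (1043*(-3651 + 2086) + 4888843)/(4034320420789/1177922) = (1043*(-1565) + 4888843)*(1177922/4034320420789) = (-1632295 + 4888843)*(1177922/4034320420789) = 3256548*(1177922/4034320420789) = 3835959533256/4034320420789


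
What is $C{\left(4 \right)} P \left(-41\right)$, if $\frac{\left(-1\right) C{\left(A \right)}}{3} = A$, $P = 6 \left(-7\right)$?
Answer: $-20664$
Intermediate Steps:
$P = -42$
$C{\left(A \right)} = - 3 A$
$C{\left(4 \right)} P \left(-41\right) = \left(-3\right) 4 \left(-42\right) \left(-41\right) = \left(-12\right) \left(-42\right) \left(-41\right) = 504 \left(-41\right) = -20664$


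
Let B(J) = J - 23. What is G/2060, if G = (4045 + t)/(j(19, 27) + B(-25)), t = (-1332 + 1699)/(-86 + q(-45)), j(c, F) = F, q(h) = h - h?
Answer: -347503/3720360 ≈ -0.093406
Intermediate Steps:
q(h) = 0
B(J) = -23 + J
t = -367/86 (t = (-1332 + 1699)/(-86 + 0) = 367/(-86) = 367*(-1/86) = -367/86 ≈ -4.2674)
G = -347503/1806 (G = (4045 - 367/86)/(27 + (-23 - 25)) = 347503/(86*(27 - 48)) = (347503/86)/(-21) = (347503/86)*(-1/21) = -347503/1806 ≈ -192.42)
G/2060 = -347503/1806/2060 = -347503/1806*1/2060 = -347503/3720360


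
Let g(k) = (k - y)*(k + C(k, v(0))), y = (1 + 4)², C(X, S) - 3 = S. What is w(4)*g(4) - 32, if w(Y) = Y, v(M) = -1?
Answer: -536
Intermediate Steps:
C(X, S) = 3 + S
y = 25 (y = 5² = 25)
g(k) = (-25 + k)*(2 + k) (g(k) = (k - 1*25)*(k + (3 - 1)) = (k - 25)*(k + 2) = (-25 + k)*(2 + k))
w(4)*g(4) - 32 = 4*(-50 + 4² - 23*4) - 32 = 4*(-50 + 16 - 92) - 32 = 4*(-126) - 32 = -504 - 32 = -536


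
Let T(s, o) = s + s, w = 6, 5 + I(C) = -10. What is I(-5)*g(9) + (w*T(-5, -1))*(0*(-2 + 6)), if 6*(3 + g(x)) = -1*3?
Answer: 105/2 ≈ 52.500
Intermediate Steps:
I(C) = -15 (I(C) = -5 - 10 = -15)
T(s, o) = 2*s
g(x) = -7/2 (g(x) = -3 + (-1*3)/6 = -3 + (1/6)*(-3) = -3 - 1/2 = -7/2)
I(-5)*g(9) + (w*T(-5, -1))*(0*(-2 + 6)) = -15*(-7/2) + (6*(2*(-5)))*(0*(-2 + 6)) = 105/2 + (6*(-10))*(0*4) = 105/2 - 60*0 = 105/2 + 0 = 105/2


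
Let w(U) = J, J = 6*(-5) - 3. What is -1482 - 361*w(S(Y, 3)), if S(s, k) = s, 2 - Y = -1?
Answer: 10431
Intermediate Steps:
Y = 3 (Y = 2 - 1*(-1) = 2 + 1 = 3)
J = -33 (J = -30 - 3 = -33)
w(U) = -33
-1482 - 361*w(S(Y, 3)) = -1482 - 361*(-33) = -1482 + 11913 = 10431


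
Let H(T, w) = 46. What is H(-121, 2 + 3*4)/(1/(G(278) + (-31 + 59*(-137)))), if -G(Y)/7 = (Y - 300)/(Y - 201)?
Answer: -373152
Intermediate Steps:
G(Y) = -7*(-300 + Y)/(-201 + Y) (G(Y) = -7*(Y - 300)/(Y - 201) = -7*(-300 + Y)/(-201 + Y))
H(-121, 2 + 3*4)/(1/(G(278) + (-31 + 59*(-137)))) = 46/(1/(7*(300 - 1*278)/(-201 + 278) + (-31 + 59*(-137)))) = 46/(1/(7*(300 - 278)/77 + (-31 - 8083))) = 46/(1/(7*(1/77)*22 - 8114)) = 46/(1/(2 - 8114)) = 46/(1/(-8112)) = 46/(-1/8112) = 46*(-8112) = -373152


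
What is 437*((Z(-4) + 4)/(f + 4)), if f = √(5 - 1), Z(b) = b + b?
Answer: -874/3 ≈ -291.33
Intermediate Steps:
Z(b) = 2*b
f = 2 (f = √4 = 2)
437*((Z(-4) + 4)/(f + 4)) = 437*((2*(-4) + 4)/(2 + 4)) = 437*((-8 + 4)/6) = 437*(-4*⅙) = 437*(-⅔) = -874/3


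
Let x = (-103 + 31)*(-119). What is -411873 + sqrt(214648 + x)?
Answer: -411873 + 4*sqrt(13951) ≈ -4.1140e+5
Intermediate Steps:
x = 8568 (x = -72*(-119) = 8568)
-411873 + sqrt(214648 + x) = -411873 + sqrt(214648 + 8568) = -411873 + sqrt(223216) = -411873 + 4*sqrt(13951)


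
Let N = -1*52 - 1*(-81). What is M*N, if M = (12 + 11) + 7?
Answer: 870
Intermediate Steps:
M = 30 (M = 23 + 7 = 30)
N = 29 (N = -52 + 81 = 29)
M*N = 30*29 = 870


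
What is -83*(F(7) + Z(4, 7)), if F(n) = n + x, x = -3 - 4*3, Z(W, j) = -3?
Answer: 913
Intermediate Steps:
x = -15 (x = -3 - 12 = -15)
F(n) = -15 + n (F(n) = n - 15 = -15 + n)
-83*(F(7) + Z(4, 7)) = -83*((-15 + 7) - 3) = -83*(-8 - 3) = -83*(-11) = -1*(-913) = 913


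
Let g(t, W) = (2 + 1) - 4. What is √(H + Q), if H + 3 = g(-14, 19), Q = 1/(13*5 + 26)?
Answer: 11*I*√273/91 ≈ 1.9973*I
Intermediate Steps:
g(t, W) = -1 (g(t, W) = 3 - 4 = -1)
Q = 1/91 (Q = 1/(65 + 26) = 1/91 ≈ 0.010989)
H = -4 (H = -3 - 1 = -4)
√(H + Q) = √(-4 + 1/91) = √(-363/91) = 11*I*√273/91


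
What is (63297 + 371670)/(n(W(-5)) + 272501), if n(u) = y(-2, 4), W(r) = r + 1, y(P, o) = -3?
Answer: 22893/14342 ≈ 1.5962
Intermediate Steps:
W(r) = 1 + r
n(u) = -3
(63297 + 371670)/(n(W(-5)) + 272501) = (63297 + 371670)/(-3 + 272501) = 434967/272498 = 434967*(1/272498) = 22893/14342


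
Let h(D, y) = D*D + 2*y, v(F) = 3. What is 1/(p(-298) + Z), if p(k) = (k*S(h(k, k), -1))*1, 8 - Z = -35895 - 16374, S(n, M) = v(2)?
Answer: 1/51383 ≈ 1.9462e-5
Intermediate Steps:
h(D, y) = D**2 + 2*y
S(n, M) = 3
Z = 52277 (Z = 8 - (-35895 - 16374) = 8 - 1*(-52269) = 8 + 52269 = 52277)
p(k) = 3*k (p(k) = (k*3)*1 = (3*k)*1 = 3*k)
1/(p(-298) + Z) = 1/(3*(-298) + 52277) = 1/(-894 + 52277) = 1/51383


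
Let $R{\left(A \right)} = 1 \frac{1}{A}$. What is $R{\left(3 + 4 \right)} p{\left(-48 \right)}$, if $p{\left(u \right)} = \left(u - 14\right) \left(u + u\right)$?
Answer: $\frac{5952}{7} \approx 850.29$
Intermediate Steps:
$R{\left(A \right)} = \frac{1}{A}$
$p{\left(u \right)} = 2 u \left(-14 + u\right)$ ($p{\left(u \right)} = \left(-14 + u\right) 2 u = 2 u \left(-14 + u\right)$)
$R{\left(3 + 4 \right)} p{\left(-48 \right)} = \frac{2 \left(-48\right) \left(-14 - 48\right)}{3 + 4} = \frac{2 \left(-48\right) \left(-62\right)}{7} = \frac{1}{7} \cdot 5952 = \frac{5952}{7}$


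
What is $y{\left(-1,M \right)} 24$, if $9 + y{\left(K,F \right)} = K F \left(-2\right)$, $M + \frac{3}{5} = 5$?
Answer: $- \frac{24}{5} \approx -4.8$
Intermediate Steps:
$M = \frac{22}{5}$ ($M = - \frac{3}{5} + 5 = \frac{22}{5} \approx 4.4$)
$y{\left(K,F \right)} = -9 - 2 F K$ ($y{\left(K,F \right)} = -9 + K F \left(-2\right) = -9 + F K \left(-2\right) = -9 - 2 F K$)
$y{\left(-1,M \right)} 24 = \left(-9 - \frac{44}{5} \left(-1\right)\right) 24 = \left(-9 + \frac{44}{5}\right) 24 = \left(- \frac{1}{5}\right) 24 = - \frac{24}{5}$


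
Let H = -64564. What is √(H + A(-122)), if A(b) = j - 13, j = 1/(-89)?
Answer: I*√511514506/89 ≈ 254.12*I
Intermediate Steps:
j = -1/89 ≈ -0.011236
A(b) = -1158/89 (A(b) = -1/89 - 13 = -1158/89)
√(H + A(-122)) = √(-64564 - 1158/89) = √(-5747354/89) = I*√511514506/89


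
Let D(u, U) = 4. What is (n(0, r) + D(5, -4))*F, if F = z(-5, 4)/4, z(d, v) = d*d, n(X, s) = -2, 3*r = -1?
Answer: 25/2 ≈ 12.500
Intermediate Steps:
r = -⅓ (r = (⅓)*(-1) = -⅓ ≈ -0.33333)
z(d, v) = d²
F = 25/4 (F = (-5)²/4 = 25*(¼) = 25/4 ≈ 6.2500)
(n(0, r) + D(5, -4))*F = (-2 + 4)*(25/4) = 2*(25/4) = 25/2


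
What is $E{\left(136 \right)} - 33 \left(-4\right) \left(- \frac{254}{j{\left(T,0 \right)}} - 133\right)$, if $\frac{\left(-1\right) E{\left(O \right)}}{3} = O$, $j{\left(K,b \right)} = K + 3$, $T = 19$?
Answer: $-19488$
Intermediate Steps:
$j{\left(K,b \right)} = 3 + K$
$E{\left(O \right)} = - 3 O$
$E{\left(136 \right)} - 33 \left(-4\right) \left(- \frac{254}{j{\left(T,0 \right)}} - 133\right) = \left(-3\right) 136 - 33 \left(-4\right) \left(- \frac{254}{3 + 19} - 133\right) = -408 - - 132 \left(- \frac{254}{22} - 133\right) = -408 - - 132 \left(\left(-254\right) \frac{1}{22} - 133\right) = -408 - - 132 \left(- \frac{127}{11} - 133\right) = -408 - \left(-132\right) \left(- \frac{1590}{11}\right) = -408 - 19080 = -19488$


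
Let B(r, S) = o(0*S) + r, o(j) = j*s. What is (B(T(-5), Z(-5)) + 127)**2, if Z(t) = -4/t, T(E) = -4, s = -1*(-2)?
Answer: 15129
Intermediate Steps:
s = 2
o(j) = 2*j (o(j) = j*2 = 2*j)
B(r, S) = r (B(r, S) = 2*(0*S) + r = 2*0 + r = 0 + r = r)
(B(T(-5), Z(-5)) + 127)**2 = (-4 + 127)**2 = 123**2 = 15129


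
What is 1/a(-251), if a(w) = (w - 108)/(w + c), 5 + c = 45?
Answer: 211/359 ≈ 0.58774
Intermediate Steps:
c = 40 (c = -5 + 45 = 40)
a(w) = (-108 + w)/(40 + w) (a(w) = (w - 108)/(w + 40) = (-108 + w)/(40 + w))
1/a(-251) = 1/((-108 - 251)/(40 - 251)) = 1/(-359/(-211)) = 1/(-1/211*(-359)) = 1/(359/211) = 211/359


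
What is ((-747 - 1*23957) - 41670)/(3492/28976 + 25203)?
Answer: -480813256/182571405 ≈ -2.6336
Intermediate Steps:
((-747 - 1*23957) - 41670)/(3492/28976 + 25203) = ((-747 - 23957) - 41670)/(3492*(1/28976) + 25203) = (-24704 - 41670)/(873/7244 + 25203) = -66374/182571405/7244 = -66374*7244/182571405 = -480813256/182571405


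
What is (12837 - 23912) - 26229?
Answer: -37304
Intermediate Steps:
(12837 - 23912) - 26229 = -11075 - 26229 = -37304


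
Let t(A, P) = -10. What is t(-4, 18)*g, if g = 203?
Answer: -2030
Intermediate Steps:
t(-4, 18)*g = -10*203 = -2030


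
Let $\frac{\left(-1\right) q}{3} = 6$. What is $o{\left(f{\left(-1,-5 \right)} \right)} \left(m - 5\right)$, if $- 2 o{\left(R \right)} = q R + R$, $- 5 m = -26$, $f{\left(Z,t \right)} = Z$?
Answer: $- \frac{17}{10} \approx -1.7$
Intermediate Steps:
$q = -18$ ($q = \left(-3\right) 6 = -18$)
$m = \frac{26}{5}$ ($m = \left(- \frac{1}{5}\right) \left(-26\right) = \frac{26}{5} \approx 5.2$)
$o{\left(R \right)} = \frac{17 R}{2}$ ($o{\left(R \right)} = - \frac{- 18 R + R}{2} = - \frac{\left(-17\right) R}{2} = \frac{17 R}{2}$)
$o{\left(f{\left(-1,-5 \right)} \right)} \left(m - 5\right) = \frac{17}{2} \left(-1\right) \left(\frac{26}{5} - 5\right) = \left(- \frac{17}{2}\right) \frac{1}{5} = - \frac{17}{10}$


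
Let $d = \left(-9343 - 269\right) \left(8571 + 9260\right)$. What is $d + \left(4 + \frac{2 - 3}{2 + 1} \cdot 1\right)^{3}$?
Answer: $- \frac{4627571113}{27} \approx -1.7139 \cdot 10^{8}$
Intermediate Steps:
$d = -171391572$ ($d = \left(-9612\right) 17831 = -171391572$)
$d + \left(4 + \frac{2 - 3}{2 + 1} \cdot 1\right)^{3} = -171391572 + \left(4 + \frac{2 - 3}{2 + 1} \cdot 1\right)^{3} = -171391572 + \left(4 + - \frac{1}{3} \cdot 1\right)^{3} = -171391572 + \left(4 + \left(-1\right) \frac{1}{3} \cdot 1\right)^{3} = -171391572 + \left(4 - \frac{1}{3}\right)^{3} = -171391572 + \left(\frac{11}{3}\right)^{3} = -171391572 + \frac{1331}{27} = - \frac{4627571113}{27}$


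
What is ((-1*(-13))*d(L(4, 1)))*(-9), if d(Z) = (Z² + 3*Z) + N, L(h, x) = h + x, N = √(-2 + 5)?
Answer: -4680 - 117*√3 ≈ -4882.6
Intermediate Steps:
N = √3 ≈ 1.7320
d(Z) = √3 + Z² + 3*Z (d(Z) = (Z² + 3*Z) + √3 = √3 + Z² + 3*Z)
((-1*(-13))*d(L(4, 1)))*(-9) = ((-1*(-13))*(√3 + (4 + 1)² + 3*(4 + 1)))*(-9) = (13*(√3 + 5² + 3*5))*(-9) = (13*(√3 + 25 + 15))*(-9) = (13*(40 + √3))*(-9) = (520 + 13*√3)*(-9) = -4680 - 117*√3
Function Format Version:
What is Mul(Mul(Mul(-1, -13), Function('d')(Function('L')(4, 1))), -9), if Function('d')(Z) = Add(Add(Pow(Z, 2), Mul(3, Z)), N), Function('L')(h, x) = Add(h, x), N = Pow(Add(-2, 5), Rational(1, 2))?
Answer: Add(-4680, Mul(-117, Pow(3, Rational(1, 2)))) ≈ -4882.6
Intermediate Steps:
N = Pow(3, Rational(1, 2)) ≈ 1.7320
Function('d')(Z) = Add(Pow(3, Rational(1, 2)), Pow(Z, 2), Mul(3, Z)) (Function('d')(Z) = Add(Add(Pow(Z, 2), Mul(3, Z)), Pow(3, Rational(1, 2))) = Add(Pow(3, Rational(1, 2)), Pow(Z, 2), Mul(3, Z)))
Mul(Mul(Mul(-1, -13), Function('d')(Function('L')(4, 1))), -9) = Mul(Mul(Mul(-1, -13), Add(Pow(3, Rational(1, 2)), Pow(Add(4, 1), 2), Mul(3, Add(4, 1)))), -9) = Mul(Mul(13, Add(Pow(3, Rational(1, 2)), Pow(5, 2), Mul(3, 5))), -9) = Mul(Mul(13, Add(Pow(3, Rational(1, 2)), 25, 15)), -9) = Mul(Mul(13, Add(40, Pow(3, Rational(1, 2)))), -9) = Mul(Add(520, Mul(13, Pow(3, Rational(1, 2)))), -9) = Add(-4680, Mul(-117, Pow(3, Rational(1, 2))))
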